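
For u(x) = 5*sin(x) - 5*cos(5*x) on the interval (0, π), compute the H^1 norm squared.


||u||_{H^1(0,π)}^2 = 350*π

u'(x) = 25*sin(5*x) + 5*cos(x).
Expand u² and (u')² and integrate term by term on (0, π), using: for integers n ≥ 1, ∫_0^π sin²(nx) dx = ∫_0^π cos²(nx) dx = π/2; for n ≠ n', ∫_0^π sin(nx)sin(n'x) dx = ∫_0^π cos(nx)cos(n'x) dx = 0; and by product-to-sum, ∫_0^π sin(nx)cos(n'x) dx = ½∫_0^π [sin((n+n')x) + sin((n−n')x)] dx, which is 0 when n+n' is even and 2n/(n²−n'²) when n+n' is odd (it need not vanish on (0, π)).
  u² squared terms: (-5)²·∫cos(5x)² dx = 25·π/2 = 25*π/2;  (5)²·∫sin(x)² dx = 25·π/2 = 25*π/2.
  u² cross terms: 2·(-5)·(5)·∫cos(5x)·sin(x) dx = -50·(0) = 0.
  So ∫_0^π u² dx = 25*π/2 + 25*π/2 + 0 = 25*π.
  (u')² squared terms: (5)²·∫cos(x)² dx = 25·π/2 = 25*π/2;  (25)²·∫sin(5x)² dx = 625·π/2 = 625*π/2.
  (u')² cross terms: 2·(5)·(25)·∫cos(x)·sin(5x) dx = 250·(0) = 0.
  So ∫_0^π (u')² dx = 25*π/2 + 625*π/2 + 0 = 325*π.
||u||_{H^1}^2 = (25*π) + (325*π) = 350*π.


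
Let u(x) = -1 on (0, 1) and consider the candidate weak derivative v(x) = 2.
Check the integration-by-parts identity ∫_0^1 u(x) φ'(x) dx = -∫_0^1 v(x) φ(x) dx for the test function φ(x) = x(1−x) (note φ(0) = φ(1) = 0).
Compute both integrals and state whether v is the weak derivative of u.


LHS = 0, RHS = -1/3. No, v is not the weak derivative of u.

u(x) = -1, classical derivative u'(x) = 0.
φ(x) = x(1−x), so φ'(x) = 1 - 2*x.
Note φ(0) = φ(1) = 0, so the boundary term u·φ vanishes.
LHS = ∫_0^1 u(x) φ'(x) dx = ∫_0^1 (2*x - 1) dx. Term by term:
  ∫_0^1 2*x dx = 1;  ∫_0^1 -1 dx = -1.
Sum: 1 − 1 = 0.
So LHS = 0.
∫_0^1 v(x) φ(x) dx = ∫_0^1 (-2*x^2 + 2*x) dx. Term by term:
  ∫_0^1 -2*x^2 dx = -2/3;  ∫_0^1 2*x dx = 1.
Sum: -2/3 + 1 = 1/3.
So RHS = -∫_0^1 v(x) φ(x) dx = -1/3.
LHS − RHS = 1/3 ≠ 0, so the identity fails.
(For a valid weak derivative the identity must hold for EVERY test function, in particular this one. The failure shows v is NOT the weak derivative of u.)
Correct weak derivative would be u'(x) = 0.


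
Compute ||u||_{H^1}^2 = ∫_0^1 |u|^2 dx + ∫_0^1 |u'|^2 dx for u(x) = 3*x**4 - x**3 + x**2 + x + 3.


||u||_{H^1}^2 = 18461/420

The H^1 norm (squared) on an interval (0, L) is
  ||u||_{H^1}^2 = ∫_0^L u(x)^2 dx + ∫_0^L u'(x)^2 dx.
Compute u'(x) = 12*x**3 - 3*x**2 + 2*x + 1.
Then u(x)^2 = 9*x**8 - 6*x**7 + 7*x**6 + 4*x**5 + 17*x**4 - 4*x**3 + 7*x**2 + 6*x + 9 and u'(x)^2 = 144*x**6 - 72*x**5 + 57*x**4 + 12*x**3 - 2*x**2 + 4*x + 1.
Integrate each monomial from 0 to 1 using ∫_0^1 c·x^n dx = c·1^(n+1)/(n+1):
  ∫_0^1 u(x)^2 dx = ∫_0^1 (9*x^8 - 6*x^7 + 7*x^6 + 4*x^5 + 17*x^4 - 4*x^3 + 7*x^2 + 6*x + 9) dx. Term by term:
    ∫_0^1 9*x^8 dx = 1;  ∫_0^1 -6*x^7 dx = -3/4;  ∫_0^1 7*x^6 dx = 1;
    ∫_0^1 4*x^5 dx = 2/3;  ∫_0^1 17*x^4 dx = 17/5;  ∫_0^1 -4*x^3 dx = -1;
    ∫_0^1 7*x^2 dx = 7/3;  ∫_0^1 6*x dx = 3;  ∫_0^1 9 dx = 9.
  Sum: 1 − 3/4 + 1 + 2/3 + 17/5 − 1 + 7/3 + 3 + 9 = 373/20.
  ∫_0^1 u'(x)^2 dx = ∫_0^1 (144*x^6 - 72*x^5 + 57*x^4 + 12*x^3 - 2*x^2 + 4*x + 1) dx. Term by term:
    ∫_0^1 144*x^6 dx = 144/7;  ∫_0^1 -72*x^5 dx = -12;  ∫_0^1 57*x^4 dx = 57/5;
    ∫_0^1 12*x^3 dx = 3;  ∫_0^1 -2*x^2 dx = -2/3;  ∫_0^1 4*x dx = 2;
    ∫_0^1 1 dx = 1.
  Sum: 144/7 − 12 + 57/5 + 3 − 2/3 + 2 + 1 = 2657/105.
Adding: ||u||_{H^1}^2 = 373/20 + 2657/105 = 18461/420.


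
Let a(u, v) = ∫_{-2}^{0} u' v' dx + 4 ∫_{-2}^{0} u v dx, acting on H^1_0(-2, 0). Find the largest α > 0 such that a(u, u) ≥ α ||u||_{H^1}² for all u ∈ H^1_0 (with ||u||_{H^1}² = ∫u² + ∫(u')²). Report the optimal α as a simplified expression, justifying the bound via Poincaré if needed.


α = 1

Coercivity of a(·,·) on H^1_0(-2, 0) means a(u, u) ≥ α ||u||_{H^1}² for every u ∈ H^1_0.
The interval has length L = 2, and Poincaré/coercivity depend only on L. Here a(u, u) = ∫(u')² + (4)·∫u².
Here c = 4 ≥ 1, so a(u,u) = ∫(u')² + c∫u² ≥ ∫(u')² + ∫u² = ||u||_{H^1}², i.e. α = 1 works. No larger α is possible: a(u,u) ≥ α||u||_{H^1}² means (1−α)∫(u')² ≥ (α−c)∫u², and for the modes u_n = sin(nπ(x−x₀)/L) (x₀ the left endpoint) one has ∫u_n²/∫(u_n')² = (L/(nπ))² → 0, so a(u_n,u_n)/||u_n||_{H^1}² → 1. Hence the optimal constant is α = 1.
Therefore α = 1.


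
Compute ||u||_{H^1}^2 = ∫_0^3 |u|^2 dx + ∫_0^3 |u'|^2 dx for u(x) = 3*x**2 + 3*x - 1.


||u||_{H^1}^2 = 13179/10

The H^1 norm (squared) on an interval (0, L) is
  ||u||_{H^1}^2 = ∫_0^L u(x)^2 dx + ∫_0^L u'(x)^2 dx.
Compute u'(x) = 6*x + 3.
Then u(x)^2 = 9*x**4 + 18*x**3 + 3*x**2 - 6*x + 1 and u'(x)^2 = 36*x**2 + 36*x + 9.
Integrate each monomial from 0 to 3 using ∫_0^3 c·x^n dx = c·3^(n+1)/(n+1):
  ∫_0^3 u(x)^2 dx = ∫_0^3 (9*x^4 + 18*x^3 + 3*x^2 - 6*x + 1) dx. Term by term:
    ∫_0^3 9*x^4 dx = 2187/5;  ∫_0^3 18*x^3 dx = 729/2;  ∫_0^3 3*x^2 dx = 27;
    ∫_0^3 -6*x dx = -27;  ∫_0^3 1 dx = 3.
  Sum: 2187/5 + 729/2 + 27 − 27 + 3 = 8049/10.
  ∫_0^3 u'(x)^2 dx = ∫_0^3 (36*x^2 + 36*x + 9) dx. Term by term:
    ∫_0^3 36*x^2 dx = 324;  ∫_0^3 36*x dx = 162;  ∫_0^3 9 dx = 27.
  Sum: 324 + 162 + 27 = 513.
Adding: ||u||_{H^1}^2 = 8049/10 + 513 = 13179/10.


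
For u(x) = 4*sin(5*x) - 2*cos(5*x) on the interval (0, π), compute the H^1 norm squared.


||u||_{H^1(0,π)}^2 = 260*π

u'(x) = 10*sin(5*x) + 20*cos(5*x).
Expand u² and (u')² and integrate term by term on (0, π), using: for integers n ≥ 1, ∫_0^π sin²(nx) dx = ∫_0^π cos²(nx) dx = π/2; for n ≠ n', ∫_0^π sin(nx)sin(n'x) dx = ∫_0^π cos(nx)cos(n'x) dx = 0; and by product-to-sum, ∫_0^π sin(nx)cos(n'x) dx = ½∫_0^π [sin((n+n')x) + sin((n−n')x)] dx, which is 0 when n+n' is even and 2n/(n²−n'²) when n+n' is odd (it need not vanish on (0, π)).
  u² squared terms: (-2)²·∫cos(5x)² dx = 4·π/2 = 2*π;  (4)²·∫sin(5x)² dx = 16·π/2 = 8*π.
  u² cross terms: 2·(-2)·(4)·∫cos(5x)·sin(5x) dx = -16·(0) = 0.
  So ∫_0^π u² dx = 2*π + 8*π + 0 = 10*π.
  (u')² squared terms: (10)²·∫sin(5x)² dx = 100·π/2 = 50*π;  (20)²·∫cos(5x)² dx = 400·π/2 = 200*π.
  (u')² cross terms: 2·(10)·(20)·∫sin(5x)·cos(5x) dx = 400·(0) = 0.
  So ∫_0^π (u')² dx = 50*π + 200*π + 0 = 250*π.
||u||_{H^1}^2 = (10*π) + (250*π) = 260*π.


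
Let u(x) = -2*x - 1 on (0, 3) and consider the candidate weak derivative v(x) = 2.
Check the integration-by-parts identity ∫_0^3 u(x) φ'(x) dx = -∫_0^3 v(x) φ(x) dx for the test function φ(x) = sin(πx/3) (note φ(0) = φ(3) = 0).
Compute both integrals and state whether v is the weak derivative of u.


LHS = 12/π, RHS = -12/π. No, v is not the weak derivative of u.

u(x) = -2*x - 1, classical derivative u'(x) = -2.
φ(x) = sin(πx/3), so φ'(x) = π*cos(π*x/3)/3.
Note φ(0) = φ(3) = 0, so the boundary term u·φ vanishes.
LHS = ∫_0^3 u(x) φ'(x) dx = ∫_0^3 (-2*π*x*cos(π*x/3)/3 - π*cos(π*x/3)/3) dx. Term by term:
  ∫_0^3 -π*cos(π*x/3)/3 dx = 0;  ∫_0^3 -2*π*x*cos(π*x/3)/3 dx = 12/π.
Sum: 0 + 12/π = 12/π.
So LHS = 12/π.
∫_0^3 v(x) φ(x) dx = ∫_0^3 (2*sin(π*x/3)) dx. Term by term:
  ∫_0^3 2*sin(π*x/3) dx = 12/π.
So RHS = -∫_0^3 v(x) φ(x) dx = -12/π.
LHS − RHS = 24/π ≠ 0, so the identity fails.
(For a valid weak derivative the identity must hold for EVERY test function, in particular this one. The failure shows v is NOT the weak derivative of u.)
Correct weak derivative would be u'(x) = -2.


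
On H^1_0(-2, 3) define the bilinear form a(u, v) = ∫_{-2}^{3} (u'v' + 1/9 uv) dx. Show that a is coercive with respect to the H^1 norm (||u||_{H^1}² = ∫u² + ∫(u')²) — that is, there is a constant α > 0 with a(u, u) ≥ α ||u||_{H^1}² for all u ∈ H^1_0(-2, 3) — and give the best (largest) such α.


α = (25/9 + π^2)/(π^2 + 25)

Coercivity of a(·,·) on H^1_0(-2, 3) means a(u, u) ≥ α ||u||_{H^1}² for every u ∈ H^1_0.
The interval has length L = 5, and Poincaré/coercivity depend only on L. Here a(u, u) = ∫(u')² + (1/9)·∫u².
Here 0 < c = 1/9 < 1. The condition a(u,u) ≥ α||u||_{H^1}² reads (1−α)∫(u')² ≥ (α−c)∫u². Any admissible α is ≤ 1 (rapidly oscillating u have ∫u²/∫(u')² → 0), and α = 1 would force 0 ≥ (1−c)∫u², impossible since c < 1; so 1−α > 0. By the sharp Poincaré inequality on H^1_0 of an interval of length L, ∫(u')² ≥ (π/L)²∫u² with equality for the first sine mode sin(π(x−x₀)/L) (x₀ the left endpoint), so the inequality holds for all u iff (1−α)(π/L)² ≥ α − c, i.e. α ≤ ((π/L)² + c)/((π/L)² + 1) = (1 + c(L/π)²)/(1 + (L/π)²). With (π/L)² = π^2/25 and c = 1/9, the largest admissible constant is α = ((π/L)² + c)/((π/L)² + 1).
Simplifying, α = (25/9 + π^2)/(π^2 + 25).


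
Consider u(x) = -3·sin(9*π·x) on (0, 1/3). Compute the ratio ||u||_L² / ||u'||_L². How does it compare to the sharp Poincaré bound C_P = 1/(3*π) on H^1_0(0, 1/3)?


||u||_L² / ||u'||_L² = 1/(9*π) < C_P = 1/(3*π).

u(x) = -3·sin(9*π·x), so u'(x) = -27*π*cos(9*π*x).
Writing u(x) = A·sin(kπx/L) with A = -3 and k = 3, use ∫_0^L sin²(kπx/L) dx = L/2 and ∫_0^L cos²(kπx/L) dx = L/2.
u² = 9·sin²(9*π·x) and (u')² = 729*π^2·cos²(9*π·x), and each of sin², cos² integrates to L/2 = 1/6 over (0, 1/3).
∫_0^1/3 u² dx = 3/2, so ||u||_L² = sqrt(6)/2.
∫_0^1/3 (u')² dx = 243*π^2/2, so ||u'||_L² = 9*sqrt(6)*π/2.
Ratio ||u||_L² / ||u'||_L² = 1/(9*π).
Sharp Poincaré constant on H^1_0(0, 1/3) is C_P = L/π = 1/(3*π), achieved by sin(3*π·x).
This is the k = 3 harmonic; the ratio L/(kπ) is strictly less than C_P = L/π, consistent with the sharp inequality ||u||_L² ≤ C_P ||u'||_L².


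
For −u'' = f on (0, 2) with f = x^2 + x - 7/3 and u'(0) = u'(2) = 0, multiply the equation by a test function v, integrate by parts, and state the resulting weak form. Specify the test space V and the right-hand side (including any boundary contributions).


V = H^1(0, 2) (no boundary constraint on v; u is determined up to an additive constant); weak form: ∫_0^2 u'v' dx = ∫_0^2 (x^2 + x - 7/3) v dx for all v ∈ V.

Multiply both sides by a test function v and integrate from 0 to 2:
  ∫_0^2 −u''(x) v(x) dx = ∫_0^2 f(x) v(x) dx.
Integrate the LHS by parts once:
  ∫_0^2 −u'' v dx = −[u'(x) v(x)]_0^2 + ∫_0^2 u'(x) v'(x) dx.
Thus ∫_0^2 u'(x) v'(x) dx = ∫_0^2 f(x) v(x) dx + [u'(x) v(x)]_0^2.
Choose V so that boundary terms are either known or forced to vanish.
u has homogeneous Neumann: u'(0) = u'(2) = 0. So [u' v]_0^2 = 0·v(2) − 0·v(0) = 0 for any v; take V = H^1(0, 2).
Weak formulation: find u (satisfying any essential BC) such that ∫_0^2 u'(x) v'(x) dx = ∫_0^2 f v dx for all v ∈ V (homogeneous Neumann, so boundary terms vanish).
Substituting f(x) = x^2 + x - 7/3, the right-hand side is ∫_0^2 (x^2 + x - 7/3) v dx.
Compatibility check (pure Neumann): taking v ≡ 1 ∈ V gives 0 = ∫_0^2 f dx + (0) − (0), i.e. ∫_0^2 f dx must equal u'(0) − u'(2) = 0. Indeed ∫_0^2 (x^2 + x - 7/3) dx = 0, so the data are compatible. The solution is then unique only up to an additive constant (fix it e.g. by requiring ∫_0^2 u dx = 0).


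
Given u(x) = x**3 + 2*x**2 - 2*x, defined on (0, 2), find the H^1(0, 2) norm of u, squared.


||u||_{H^1}^2 = 6296/35

The H^1 norm (squared) on an interval (0, L) is
  ||u||_{H^1}^2 = ∫_0^L u(x)^2 dx + ∫_0^L u'(x)^2 dx.
Compute u'(x) = 3*x**2 + 4*x - 2.
Then u(x)^2 = x**6 + 4*x**5 - 8*x**3 + 4*x**2 and u'(x)^2 = 9*x**4 + 24*x**3 + 4*x**2 - 16*x + 4.
Integrate each monomial from 0 to 2 using ∫_0^2 c·x^n dx = c·2^(n+1)/(n+1):
  ∫_0^2 u(x)^2 dx = ∫_0^2 (x^6 + 4*x^5 - 8*x^3 + 4*x^2) dx. Term by term:
    ∫_0^2 x^6 dx = 128/7;  ∫_0^2 4*x^5 dx = 128/3;  ∫_0^2 -8*x^3 dx = -32;
    ∫_0^2 4*x^2 dx = 32/3.
  Sum: 128/7 + 128/3 − 32 + 32/3 = 832/21.
  ∫_0^2 u'(x)^2 dx = ∫_0^2 (9*x^4 + 24*x^3 + 4*x^2 - 16*x + 4) dx. Term by term:
    ∫_0^2 9*x^4 dx = 288/5;  ∫_0^2 24*x^3 dx = 96;  ∫_0^2 4*x^2 dx = 32/3;
    ∫_0^2 -16*x dx = -32;  ∫_0^2 4 dx = 8.
  Sum: 288/5 + 96 + 32/3 − 32 + 8 = 2104/15.
Adding: ||u||_{H^1}^2 = 832/21 + 2104/15 = 6296/35.


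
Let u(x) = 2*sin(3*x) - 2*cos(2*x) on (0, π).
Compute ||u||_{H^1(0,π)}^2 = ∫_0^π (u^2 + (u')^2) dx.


||u||_{H^1(0,π)}^2 = -48 + 30*π

u'(x) = 4*sin(2*x) + 6*cos(3*x).
Expand u² and (u')² and integrate term by term on (0, π), using: for integers n ≥ 1, ∫_0^π sin²(nx) dx = ∫_0^π cos²(nx) dx = π/2; for n ≠ n', ∫_0^π sin(nx)sin(n'x) dx = ∫_0^π cos(nx)cos(n'x) dx = 0; and by product-to-sum, ∫_0^π sin(nx)cos(n'x) dx = ½∫_0^π [sin((n+n')x) + sin((n−n')x)] dx, which is 0 when n+n' is even and 2n/(n²−n'²) when n+n' is odd (it need not vanish on (0, π)).
  u² squared terms: (-2)²·∫cos(2x)² dx = 4·π/2 = 2*π;  (2)²·∫sin(3x)² dx = 4·π/2 = 2*π.
  u² cross terms: 2·(-2)·(2)·∫cos(2x)·sin(3x) dx = -8·(6/5) = -48/5.
  So ∫_0^π u² dx = 2*π + 2*π − 48/5 = -48/5 + 4*π.
  (u')² squared terms: (4)²·∫sin(2x)² dx = 16·π/2 = 8*π;  (6)²·∫cos(3x)² dx = 36·π/2 = 18*π.
  (u')² cross terms: 2·(4)·(6)·∫sin(2x)·cos(3x) dx = 48·(-4/5) = -192/5.
  So ∫_0^π (u')² dx = 8*π + 18*π − 192/5 = -192/5 + 26*π.
||u||_{H^1}^2 = (-48/5 + 4*π) + (-192/5 + 26*π) = -48 + 30*π.


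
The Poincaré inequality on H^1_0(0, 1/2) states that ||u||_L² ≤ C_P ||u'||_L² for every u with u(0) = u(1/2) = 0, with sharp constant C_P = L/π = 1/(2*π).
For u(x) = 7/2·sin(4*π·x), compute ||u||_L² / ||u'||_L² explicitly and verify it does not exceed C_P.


||u||_L² / ||u'||_L² = 1/(4*π) < C_P = 1/(2*π).

u(x) = 7/2·sin(4*π·x), so u'(x) = 14*π*cos(4*π*x).
Writing u(x) = A·sin(kπx/L) with A = 7/2 and k = 2, use ∫_0^L sin²(kπx/L) dx = L/2 and ∫_0^L cos²(kπx/L) dx = L/2.
u² = 49/4·sin²(4*π·x) and (u')² = 196*π^2·cos²(4*π·x), and each of sin², cos² integrates to L/2 = 1/4 over (0, 1/2).
∫_0^1/2 u² dx = 49/16, so ||u||_L² = 7/4.
∫_0^1/2 (u')² dx = 49*π^2, so ||u'||_L² = 7*π.
Ratio ||u||_L² / ||u'||_L² = 1/(4*π).
Sharp Poincaré constant on H^1_0(0, 1/2) is C_P = L/π = 1/(2*π), achieved by sin(2*π·x).
This is the k = 2 harmonic; the ratio L/(kπ) is strictly less than C_P = L/π, consistent with the sharp inequality ||u||_L² ≤ C_P ||u'||_L².


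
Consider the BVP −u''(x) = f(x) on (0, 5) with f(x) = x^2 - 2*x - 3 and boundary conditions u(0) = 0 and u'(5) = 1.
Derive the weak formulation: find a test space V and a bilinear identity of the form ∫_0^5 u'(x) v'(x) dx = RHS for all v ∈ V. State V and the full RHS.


V = {v ∈ H^1(0, 5) : v(0) = 0} (test functions vanish at x = 0 where u is specified); weak form: ∫_0^5 u'v' dx = ∫_0^5 (x^2 - 2*x - 3) v dx + v(5) for all v ∈ V.

Multiply both sides by a test function v and integrate from 0 to 5:
  ∫_0^5 −u''(x) v(x) dx = ∫_0^5 f(x) v(x) dx.
Integrate the LHS by parts once:
  ∫_0^5 −u'' v dx = −[u'(x) v(x)]_0^5 + ∫_0^5 u'(x) v'(x) dx.
Thus ∫_0^5 u'(x) v'(x) dx = ∫_0^5 f(x) v(x) dx + [u'(x) v(x)]_0^5.
Choose V so that boundary terms are either known or forced to vanish.
Mixed BC: u(0) = 0 (Dirichlet) and u'(5) = 1 (Neumann). Define V = {v ∈ H^1(0, 5) : v(0) = 0}. Then [u' v]_0^5 = u'(5)·v(5) − u'(0)·0 = v(5).
Weak formulation: find u (satisfying any essential BC) such that ∫_0^5 u'(x) v'(x) dx = ∫_0^5 f v dx + v(5) for all v ∈ V (Dirichlet at 0 absorbed into V; Neumann datum at x = 5 contributes the boundary term).
Substituting f(x) = x^2 - 2*x - 3, the right-hand side is ∫_0^5 (x^2 - 2*x - 3) v dx + v(5).


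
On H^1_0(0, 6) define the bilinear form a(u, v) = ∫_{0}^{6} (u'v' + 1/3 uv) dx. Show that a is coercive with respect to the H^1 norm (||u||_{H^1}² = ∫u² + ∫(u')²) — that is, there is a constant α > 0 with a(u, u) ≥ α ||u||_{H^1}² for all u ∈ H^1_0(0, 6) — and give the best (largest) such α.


α = (π^2 + 12)/(π^2 + 36)

Coercivity of a(·,·) on H^1_0(0, 6) means a(u, u) ≥ α ||u||_{H^1}² for every u ∈ H^1_0.
The interval has length L = 6, and Poincaré/coercivity depend only on L. Here a(u, u) = ∫(u')² + (1/3)·∫u².
Here 0 < c = 1/3 < 1. The condition a(u,u) ≥ α||u||_{H^1}² reads (1−α)∫(u')² ≥ (α−c)∫u². Any admissible α is ≤ 1 (rapidly oscillating u have ∫u²/∫(u')² → 0), and α = 1 would force 0 ≥ (1−c)∫u², impossible since c < 1; so 1−α > 0. By the sharp Poincaré inequality on H^1_0 of an interval of length L, ∫(u')² ≥ (π/L)²∫u² with equality for the first sine mode sin(π(x−x₀)/L) (x₀ the left endpoint), so the inequality holds for all u iff (1−α)(π/L)² ≥ α − c, i.e. α ≤ ((π/L)² + c)/((π/L)² + 1) = (1 + c(L/π)²)/(1 + (L/π)²). With (π/L)² = π^2/36 and c = 1/3, the largest admissible constant is α = ((π/L)² + c)/((π/L)² + 1).
Simplifying, α = (π^2 + 12)/(π^2 + 36).


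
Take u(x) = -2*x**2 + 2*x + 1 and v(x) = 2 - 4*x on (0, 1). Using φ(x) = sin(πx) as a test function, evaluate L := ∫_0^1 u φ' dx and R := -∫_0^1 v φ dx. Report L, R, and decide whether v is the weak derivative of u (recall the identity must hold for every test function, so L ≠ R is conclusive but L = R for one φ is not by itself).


LHS = 0, RHS = 0. Yes, v = u' weakly.

u(x) = -2*x**2 + 2*x + 1, classical derivative u'(x) = 2 - 4*x.
φ(x) = sin(πx), so φ'(x) = π*cos(π*x).
Note φ(0) = φ(1) = 0, so the boundary term u·φ vanishes.
LHS = ∫_0^1 u(x) φ'(x) dx = ∫_0^1 (-2*π*x^2*cos(π*x) + 2*π*x*cos(π*x) + π*cos(π*x)) dx. Term by term:
  ∫_0^1 π*cos(π*x) dx = 0;  ∫_0^1 -2*π*x^2*cos(π*x) dx = 4/π;  ∫_0^1 2*π*x*cos(π*x) dx = -4/π.
Sum: 0 + 4/π − 4/π = 0.
So LHS = 0.
∫_0^1 v(x) φ(x) dx = ∫_0^1 (-4*x*sin(π*x) + 2*sin(π*x)) dx. Term by term:
  ∫_0^1 2*sin(π*x) dx = 4/π;  ∫_0^1 -4*x*sin(π*x) dx = -4/π.
Sum: 4/π − 4/π = 0.
So RHS = -∫_0^1 v(x) φ(x) dx = 0.
LHS = RHS, so the identity holds for this test φ.
Moreover u is smooth here and v(x) = u'(x) = 2 - 4*x pointwise, so the identity holds for every test function. Hence v is the weak derivative of u.


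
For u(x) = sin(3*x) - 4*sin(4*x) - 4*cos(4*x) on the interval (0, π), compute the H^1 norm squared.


||u||_{H^1(0,π)}^2 = 816/7 + 277*π

u'(x) = 16*sin(4*x) + 3*cos(3*x) - 16*cos(4*x).
Expand u² and (u')² and integrate term by term on (0, π), using: for integers n ≥ 1, ∫_0^π sin²(nx) dx = ∫_0^π cos²(nx) dx = π/2; for n ≠ n', ∫_0^π sin(nx)sin(n'x) dx = ∫_0^π cos(nx)cos(n'x) dx = 0; and by product-to-sum, ∫_0^π sin(nx)cos(n'x) dx = ½∫_0^π [sin((n+n')x) + sin((n−n')x)] dx, which is 0 when n+n' is even and 2n/(n²−n'²) when n+n' is odd (it need not vanish on (0, π)).
  u² squared terms: (-4)²·∫cos(4x)² dx = 16·π/2 = 8*π;  (-4)²·∫sin(4x)² dx = 16·π/2 = 8*π;  (1)²·∫sin(3x)² dx = 1·π/2 = π/2.
  u² cross terms: 2·(-4)·(-4)·∫cos(4x)·sin(4x) dx = 32·(0) = 0;  2·(-4)·(1)·∫cos(4x)·sin(3x) dx = -8·(-6/7) = 48/7;  2·(-4)·(1)·∫sin(4x)·sin(3x) dx = -8·(0) = 0.
  So ∫_0^π u² dx = 8*π + 8*π + π/2 + 0 + 48/7 + 0 = 48/7 + 33*π/2.
  (u')² squared terms: (-16)²·∫cos(4x)² dx = 256·π/2 = 128*π;  (3)²·∫cos(3x)² dx = 9·π/2 = 9*π/2;  (16)²·∫sin(4x)² dx = 256·π/2 = 128*π.
  (u')² cross terms: 2·(-16)·(3)·∫cos(4x)·cos(3x) dx = -96·(0) = 0;  2·(-16)·(16)·∫cos(4x)·sin(4x) dx = -512·(0) = 0;  2·(3)·(16)·∫cos(3x)·sin(4x) dx = 96·(8/7) = 768/7.
  So ∫_0^π (u')² dx = 128*π + 9*π/2 + 128*π + 0 + 0 + 768/7 = 768/7 + 521*π/2.
||u||_{H^1}^2 = (48/7 + 33*π/2) + (768/7 + 521*π/2) = 816/7 + 277*π.


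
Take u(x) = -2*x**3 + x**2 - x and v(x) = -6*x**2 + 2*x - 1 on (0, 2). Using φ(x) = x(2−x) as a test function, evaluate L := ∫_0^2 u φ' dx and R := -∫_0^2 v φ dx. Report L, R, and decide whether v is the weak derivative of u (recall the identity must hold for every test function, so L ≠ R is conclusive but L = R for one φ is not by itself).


LHS = 124/15, RHS = 124/15. Yes, v = u' weakly.

u(x) = -2*x**3 + x**2 - x, classical derivative u'(x) = -6*x**2 + 2*x - 1.
φ(x) = x(2−x), so φ'(x) = 2 - 2*x.
Note φ(0) = φ(2) = 0, so the boundary term u·φ vanishes.
LHS = ∫_0^2 u(x) φ'(x) dx = ∫_0^2 (4*x^4 - 6*x^3 + 4*x^2 - 2*x) dx. Term by term:
  ∫_0^2 4*x^4 dx = 128/5;  ∫_0^2 -6*x^3 dx = -24;  ∫_0^2 4*x^2 dx = 32/3;
  ∫_0^2 -2*x dx = -4.
Sum: 128/5 − 24 + 32/3 − 4 = 124/15.
So LHS = 124/15.
∫_0^2 v(x) φ(x) dx = ∫_0^2 (6*x^4 - 14*x^3 + 5*x^2 - 2*x) dx. Term by term:
  ∫_0^2 6*x^4 dx = 192/5;  ∫_0^2 -14*x^3 dx = -56;  ∫_0^2 5*x^2 dx = 40/3;
  ∫_0^2 -2*x dx = -4.
Sum: 192/5 − 56 + 40/3 − 4 = -124/15.
So RHS = -∫_0^2 v(x) φ(x) dx = 124/15.
LHS = RHS, so the identity holds for this test φ.
Moreover u is smooth here and v(x) = u'(x) = -6*x**2 + 2*x - 1 pointwise, so the identity holds for every test function. Hence v is the weak derivative of u.


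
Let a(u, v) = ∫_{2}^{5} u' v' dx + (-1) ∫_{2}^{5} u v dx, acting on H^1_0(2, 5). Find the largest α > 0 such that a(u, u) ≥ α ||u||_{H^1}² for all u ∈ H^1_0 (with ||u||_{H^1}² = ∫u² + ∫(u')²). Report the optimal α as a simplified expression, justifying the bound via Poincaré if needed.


α = (-9 + π^2)/(9 + π^2)

Coercivity of a(·,·) on H^1_0(2, 5) means a(u, u) ≥ α ||u||_{H^1}² for every u ∈ H^1_0.
The interval has length L = 3, and Poincaré/coercivity depend only on L. Here a(u, u) = ∫(u')² + (-1)·∫u².
Here c = -1 < 0 with |c| < (π/L)² = π^2/9, so coercivity still holds. The condition a(u,u) ≥ α||u||_{H^1}² reads (1−α)∫(u')² ≥ (α−c)∫u². Any admissible α is ≤ 1 (rapidly oscillating u have ∫u²/∫(u')² → 0), and α = 1 would force 0 ≥ (1−c)∫u², impossible since c < 1; so 1−α > 0. By the sharp Poincaré inequality on H^1_0 of an interval of length L, ∫(u')² ≥ (π/L)²∫u² with equality for the first sine mode sin(π(x−x₀)/L) (x₀ the left endpoint), so the inequality holds for all u iff (1−α)(π/L)² ≥ α − c, i.e. α ≤ ((π/L)² + c)/((π/L)² + 1) = (1 + c(L/π)²)/(1 + (L/π)²). (Direct route, valid since c ≤ 0: Poincaré gives c∫u² ≥ c(L/π)²∫(u')², so a(u,u) ≥ (1 + c(L/π)²)∫(u')², while ||u||_{H^1}² ≤ (1 + (L/π)²)∫(u')²; dividing yields the same α.) With (π/L)² = π^2/9 and c = -1, the largest admissible constant is α = ((π/L)² + c)/((π/L)² + 1).
Simplifying, α = (-9 + π^2)/(9 + π^2).


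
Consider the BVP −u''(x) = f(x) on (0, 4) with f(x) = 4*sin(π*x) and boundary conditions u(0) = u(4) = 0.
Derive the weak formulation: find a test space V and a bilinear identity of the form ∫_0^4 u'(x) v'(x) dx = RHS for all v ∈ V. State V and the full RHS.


V = H^1_0(0, 4) (so v(0) = v(4) = 0); weak form: ∫_0^4 u'v' dx = ∫_0^4 (4*sin(π*x)) v dx for all v ∈ V.

Multiply both sides by a test function v and integrate from 0 to 4:
  ∫_0^4 −u''(x) v(x) dx = ∫_0^4 f(x) v(x) dx.
Integrate the LHS by parts once:
  ∫_0^4 −u'' v dx = −[u'(x) v(x)]_0^4 + ∫_0^4 u'(x) v'(x) dx.
Thus ∫_0^4 u'(x) v'(x) dx = ∫_0^4 f(x) v(x) dx + [u'(x) v(x)]_0^4.
Choose V so that boundary terms are either known or forced to vanish.
u is Dirichlet: u(0) = u(4) = 0. Let V = H^1_0(0, 4); then v(0) = v(4) = 0, and [u' v]_0^4 = 0.
Weak formulation: find u (satisfying any essential BC) such that ∫_0^4 u'(x) v'(x) dx = ∫_0^4 f v dx for all v ∈ V.
Substituting f(x) = 4*sin(π*x), the right-hand side is ∫_0^4 (4*sin(π*x)) v dx.


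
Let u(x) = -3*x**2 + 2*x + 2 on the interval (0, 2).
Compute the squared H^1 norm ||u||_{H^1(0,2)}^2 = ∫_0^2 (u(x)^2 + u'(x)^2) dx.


||u||_{H^1}^2 = 1024/15

The H^1 norm (squared) on an interval (0, L) is
  ||u||_{H^1}^2 = ∫_0^L u(x)^2 dx + ∫_0^L u'(x)^2 dx.
Compute u'(x) = 2 - 6*x.
Then u(x)^2 = 9*x**4 - 12*x**3 - 8*x**2 + 8*x + 4 and u'(x)^2 = 36*x**2 - 24*x + 4.
Integrate each monomial from 0 to 2 using ∫_0^2 c·x^n dx = c·2^(n+1)/(n+1):
  ∫_0^2 u(x)^2 dx = ∫_0^2 (9*x^4 - 12*x^3 - 8*x^2 + 8*x + 4) dx. Term by term:
    ∫_0^2 9*x^4 dx = 288/5;  ∫_0^2 -12*x^3 dx = -48;  ∫_0^2 -8*x^2 dx = -64/3;
    ∫_0^2 8*x dx = 16;  ∫_0^2 4 dx = 8.
  Sum: 288/5 − 48 − 64/3 + 16 + 8 = 184/15.
  ∫_0^2 u'(x)^2 dx = ∫_0^2 (36*x^2 - 24*x + 4) dx. Term by term:
    ∫_0^2 36*x^2 dx = 96;  ∫_0^2 -24*x dx = -48;  ∫_0^2 4 dx = 8.
  Sum: 96 − 48 + 8 = 56.
Adding: ||u||_{H^1}^2 = 184/15 + 56 = 1024/15.


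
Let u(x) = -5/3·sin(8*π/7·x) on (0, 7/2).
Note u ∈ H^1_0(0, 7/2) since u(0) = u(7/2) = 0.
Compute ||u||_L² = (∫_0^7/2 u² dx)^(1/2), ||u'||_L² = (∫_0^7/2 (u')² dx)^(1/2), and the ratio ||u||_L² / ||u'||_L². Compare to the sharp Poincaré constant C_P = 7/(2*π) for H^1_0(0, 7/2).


||u||_L² / ||u'||_L² = 7/(8*π) < C_P = 7/(2*π).

u(x) = -5/3·sin(8*π/7·x), so u'(x) = -40*π*cos(8*π*x/7)/21.
Writing u(x) = A·sin(kπx/L) with A = -5/3 and k = 4, use ∫_0^L sin²(kπx/L) dx = L/2 and ∫_0^L cos²(kπx/L) dx = L/2.
u² = 25/9·sin²(8*π/7·x) and (u')² = 1600*π^2/441·cos²(8*π/7·x), and each of sin², cos² integrates to L/2 = 7/4 over (0, 7/2).
∫_0^7/2 u² dx = 175/36, so ||u||_L² = 5*sqrt(7)/6.
∫_0^7/2 (u')² dx = 400*π^2/63, so ||u'||_L² = 20*sqrt(7)*π/21.
Ratio ||u||_L² / ||u'||_L² = 7/(8*π).
Sharp Poincaré constant on H^1_0(0, 7/2) is C_P = L/π = 7/(2*π), achieved by sin(2*π/7·x).
This is the k = 4 harmonic; the ratio L/(kπ) is strictly less than C_P = L/π, consistent with the sharp inequality ||u||_L² ≤ C_P ||u'||_L².


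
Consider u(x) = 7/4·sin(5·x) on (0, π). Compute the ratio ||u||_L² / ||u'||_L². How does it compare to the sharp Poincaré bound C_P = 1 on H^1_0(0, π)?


||u||_L² / ||u'||_L² = 1/5 < C_P = 1.

u(x) = 7/4·sin(5·x), so u'(x) = 35*cos(5*x)/4.
Writing u(x) = A·sin(kπx/L) with A = 7/4 and k = 5, use ∫_0^L sin²(kπx/L) dx = L/2 and ∫_0^L cos²(kπx/L) dx = L/2.
u² = 49/16·sin²(5·x) and (u')² = 1225/16·cos²(5·x), and each of sin², cos² integrates to L/2 = π/2 over (0, π).
∫_0^π u² dx = 49*π/32, so ||u||_L² = 7*sqrt(2)*sqrt(π)/8.
∫_0^π (u')² dx = 1225*π/32, so ||u'||_L² = 35*sqrt(2)*sqrt(π)/8.
Ratio ||u||_L² / ||u'||_L² = 1/5.
Sharp Poincaré constant on H^1_0(0, π) is C_P = L/π = 1, achieved by sin(x).
This is the k = 5 harmonic; the ratio L/(kπ) is strictly less than C_P = L/π, consistent with the sharp inequality ||u||_L² ≤ C_P ||u'||_L².


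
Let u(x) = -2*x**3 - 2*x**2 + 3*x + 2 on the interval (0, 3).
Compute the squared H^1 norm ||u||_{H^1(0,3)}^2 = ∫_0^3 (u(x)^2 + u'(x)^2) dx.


||u||_{H^1}^2 = 138723/35

The H^1 norm (squared) on an interval (0, L) is
  ||u||_{H^1}^2 = ∫_0^L u(x)^2 dx + ∫_0^L u'(x)^2 dx.
Compute u'(x) = -6*x**2 - 4*x + 3.
Then u(x)^2 = 4*x**6 + 8*x**5 - 8*x**4 - 20*x**3 + x**2 + 12*x + 4 and u'(x)^2 = 36*x**4 + 48*x**3 - 20*x**2 - 24*x + 9.
Integrate each monomial from 0 to 3 using ∫_0^3 c·x^n dx = c·3^(n+1)/(n+1):
  ∫_0^3 u(x)^2 dx = ∫_0^3 (4*x^6 + 8*x^5 - 8*x^4 - 20*x^3 + x^2 + 12*x + 4) dx. Term by term:
    ∫_0^3 4*x^6 dx = 8748/7;  ∫_0^3 8*x^5 dx = 972;  ∫_0^3 -8*x^4 dx = -1944/5;
    ∫_0^3 -20*x^3 dx = -405;  ∫_0^3 x^2 dx = 9;  ∫_0^3 12*x dx = 54;
    ∫_0^3 4 dx = 12.
  Sum: 8748/7 + 972 − 1944/5 − 405 + 9 + 54 + 12 = 52602/35.
  ∫_0^3 u'(x)^2 dx = ∫_0^3 (36*x^4 + 48*x^3 - 20*x^2 - 24*x + 9) dx. Term by term:
    ∫_0^3 36*x^4 dx = 8748/5;  ∫_0^3 48*x^3 dx = 972;  ∫_0^3 -20*x^2 dx = -180;
    ∫_0^3 -24*x dx = -108;  ∫_0^3 9 dx = 27.
  Sum: 8748/5 + 972 − 180 − 108 + 27 = 12303/5.
Adding: ||u||_{H^1}^2 = 52602/35 + 12303/5 = 138723/35.


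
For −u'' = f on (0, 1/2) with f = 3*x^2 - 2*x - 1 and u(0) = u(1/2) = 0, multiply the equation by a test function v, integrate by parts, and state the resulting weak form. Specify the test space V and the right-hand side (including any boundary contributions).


V = H^1_0(0, 1/2) (so v(0) = v(1/2) = 0); weak form: ∫_0^1/2 u'v' dx = ∫_0^1/2 (3*x^2 - 2*x - 1) v dx for all v ∈ V.

Multiply both sides by a test function v and integrate from 0 to 1/2:
  ∫_0^1/2 −u''(x) v(x) dx = ∫_0^1/2 f(x) v(x) dx.
Integrate the LHS by parts once:
  ∫_0^1/2 −u'' v dx = −[u'(x) v(x)]_0^1/2 + ∫_0^1/2 u'(x) v'(x) dx.
Thus ∫_0^1/2 u'(x) v'(x) dx = ∫_0^1/2 f(x) v(x) dx + [u'(x) v(x)]_0^1/2.
Choose V so that boundary terms are either known or forced to vanish.
u is Dirichlet: u(0) = u(1/2) = 0. Let V = H^1_0(0, 1/2); then v(0) = v(1/2) = 0, and [u' v]_0^1/2 = 0.
Weak formulation: find u (satisfying any essential BC) such that ∫_0^1/2 u'(x) v'(x) dx = ∫_0^1/2 f v dx for all v ∈ V.
Substituting f(x) = 3*x^2 - 2*x - 1, the right-hand side is ∫_0^1/2 (3*x^2 - 2*x - 1) v dx.


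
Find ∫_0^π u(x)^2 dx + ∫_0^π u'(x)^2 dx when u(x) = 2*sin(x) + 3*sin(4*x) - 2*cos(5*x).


||u||_{H^1(0,π)}^2 = 832/3 + 265*π/2

u'(x) = 10*sin(5*x) + 2*cos(x) + 12*cos(4*x).
Expand u² and (u')² and integrate term by term on (0, π), using: for integers n ≥ 1, ∫_0^π sin²(nx) dx = ∫_0^π cos²(nx) dx = π/2; for n ≠ n', ∫_0^π sin(nx)sin(n'x) dx = ∫_0^π cos(nx)cos(n'x) dx = 0; and by product-to-sum, ∫_0^π sin(nx)cos(n'x) dx = ½∫_0^π [sin((n+n')x) + sin((n−n')x)] dx, which is 0 when n+n' is even and 2n/(n²−n'²) when n+n' is odd (it need not vanish on (0, π)).
  u² squared terms: (-2)²·∫cos(5x)² dx = 4·π/2 = 2*π;  (2)²·∫sin(x)² dx = 4·π/2 = 2*π;  (3)²·∫sin(4x)² dx = 9·π/2 = 9*π/2.
  u² cross terms: 2·(-2)·(2)·∫cos(5x)·sin(x) dx = -8·(0) = 0;  2·(-2)·(3)·∫cos(5x)·sin(4x) dx = -12·(-8/9) = 32/3;  2·(2)·(3)·∫sin(x)·sin(4x) dx = 12·(0) = 0.
  So ∫_0^π u² dx = 2*π + 2*π + 9*π/2 + 0 + 32/3 + 0 = 32/3 + 17*π/2.
  (u')² squared terms: (2)²·∫cos(x)² dx = 4·π/2 = 2*π;  (10)²·∫sin(5x)² dx = 100·π/2 = 50*π;  (12)²·∫cos(4x)² dx = 144·π/2 = 72*π.
  (u')² cross terms: 2·(2)·(10)·∫cos(x)·sin(5x) dx = 40·(0) = 0;  2·(2)·(12)·∫cos(x)·cos(4x) dx = 48·(0) = 0;  2·(10)·(12)·∫sin(5x)·cos(4x) dx = 240·(10/9) = 800/3.
  So ∫_0^π (u')² dx = 2*π + 50*π + 72*π + 0 + 0 + 800/3 = 800/3 + 124*π.
||u||_{H^1}^2 = (32/3 + 17*π/2) + (800/3 + 124*π) = 832/3 + 265*π/2.


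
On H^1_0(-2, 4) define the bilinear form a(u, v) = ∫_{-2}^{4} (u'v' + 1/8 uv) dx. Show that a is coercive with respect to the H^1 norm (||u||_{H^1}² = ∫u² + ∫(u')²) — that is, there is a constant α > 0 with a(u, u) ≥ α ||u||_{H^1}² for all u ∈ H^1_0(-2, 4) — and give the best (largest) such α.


α = (9/2 + π^2)/(π^2 + 36)

Coercivity of a(·,·) on H^1_0(-2, 4) means a(u, u) ≥ α ||u||_{H^1}² for every u ∈ H^1_0.
The interval has length L = 6, and Poincaré/coercivity depend only on L. Here a(u, u) = ∫(u')² + (1/8)·∫u².
Here 0 < c = 1/8 < 1. The condition a(u,u) ≥ α||u||_{H^1}² reads (1−α)∫(u')² ≥ (α−c)∫u². Any admissible α is ≤ 1 (rapidly oscillating u have ∫u²/∫(u')² → 0), and α = 1 would force 0 ≥ (1−c)∫u², impossible since c < 1; so 1−α > 0. By the sharp Poincaré inequality on H^1_0 of an interval of length L, ∫(u')² ≥ (π/L)²∫u² with equality for the first sine mode sin(π(x−x₀)/L) (x₀ the left endpoint), so the inequality holds for all u iff (1−α)(π/L)² ≥ α − c, i.e. α ≤ ((π/L)² + c)/((π/L)² + 1) = (1 + c(L/π)²)/(1 + (L/π)²). With (π/L)² = π^2/36 and c = 1/8, the largest admissible constant is α = ((π/L)² + c)/((π/L)² + 1).
Simplifying, α = (9/2 + π^2)/(π^2 + 36).


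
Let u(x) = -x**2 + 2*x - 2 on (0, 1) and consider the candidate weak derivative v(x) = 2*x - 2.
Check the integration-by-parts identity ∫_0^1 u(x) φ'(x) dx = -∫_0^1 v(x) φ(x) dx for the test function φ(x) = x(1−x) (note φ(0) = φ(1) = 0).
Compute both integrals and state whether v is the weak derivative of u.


LHS = -1/6, RHS = 1/6. No, v is not the weak derivative of u.

u(x) = -x**2 + 2*x - 2, classical derivative u'(x) = 2 - 2*x.
φ(x) = x(1−x), so φ'(x) = 1 - 2*x.
Note φ(0) = φ(1) = 0, so the boundary term u·φ vanishes.
LHS = ∫_0^1 u(x) φ'(x) dx = ∫_0^1 (2*x^3 - 5*x^2 + 6*x - 2) dx. Term by term:
  ∫_0^1 2*x^3 dx = 1/2;  ∫_0^1 -5*x^2 dx = -5/3;  ∫_0^1 6*x dx = 3;
  ∫_0^1 -2 dx = -2.
Sum: 1/2 − 5/3 + 3 − 2 = -1/6.
So LHS = -1/6.
∫_0^1 v(x) φ(x) dx = ∫_0^1 (-2*x^3 + 4*x^2 - 2*x) dx. Term by term:
  ∫_0^1 -2*x^3 dx = -1/2;  ∫_0^1 4*x^2 dx = 4/3;  ∫_0^1 -2*x dx = -1.
Sum: -1/2 + 4/3 − 1 = -1/6.
So RHS = -∫_0^1 v(x) φ(x) dx = 1/6.
LHS − RHS = -1/3 ≠ 0, so the identity fails.
(For a valid weak derivative the identity must hold for EVERY test function, in particular this one. The failure shows v is NOT the weak derivative of u.)
Correct weak derivative would be u'(x) = 2 - 2*x.


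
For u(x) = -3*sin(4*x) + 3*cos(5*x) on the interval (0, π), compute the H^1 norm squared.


||u||_{H^1(0,π)}^2 = 416 + 387*π/2

u'(x) = -15*sin(5*x) - 12*cos(4*x).
Expand u² and (u')² and integrate term by term on (0, π), using: for integers n ≥ 1, ∫_0^π sin²(nx) dx = ∫_0^π cos²(nx) dx = π/2; for n ≠ n', ∫_0^π sin(nx)sin(n'x) dx = ∫_0^π cos(nx)cos(n'x) dx = 0; and by product-to-sum, ∫_0^π sin(nx)cos(n'x) dx = ½∫_0^π [sin((n+n')x) + sin((n−n')x)] dx, which is 0 when n+n' is even and 2n/(n²−n'²) when n+n' is odd (it need not vanish on (0, π)).
  u² squared terms: (-3)²·∫sin(4x)² dx = 9·π/2 = 9*π/2;  (3)²·∫cos(5x)² dx = 9·π/2 = 9*π/2.
  u² cross terms: 2·(-3)·(3)·∫sin(4x)·cos(5x) dx = -18·(-8/9) = 16.
  So ∫_0^π u² dx = 9*π/2 + 9*π/2 + 16 = 16 + 9*π.
  (u')² squared terms: (-15)²·∫sin(5x)² dx = 225·π/2 = 225*π/2;  (-12)²·∫cos(4x)² dx = 144·π/2 = 72*π.
  (u')² cross terms: 2·(-15)·(-12)·∫sin(5x)·cos(4x) dx = 360·(10/9) = 400.
  So ∫_0^π (u')² dx = 225*π/2 + 72*π + 400 = 400 + 369*π/2.
||u||_{H^1}^2 = (16 + 9*π) + (400 + 369*π/2) = 416 + 387*π/2.


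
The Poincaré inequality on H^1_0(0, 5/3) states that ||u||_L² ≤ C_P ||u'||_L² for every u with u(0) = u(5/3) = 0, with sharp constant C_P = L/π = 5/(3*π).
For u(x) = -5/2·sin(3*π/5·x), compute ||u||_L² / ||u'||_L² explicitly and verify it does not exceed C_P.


||u||_L² / ||u'||_L² = 5/(3*π) = C_P.

u(x) = -5/2·sin(3*π/5·x), so u'(x) = -3*π*cos(3*π*x/5)/2.
Writing u(x) = A·sin(kπx/L) with A = -5/2 and k = 1, use ∫_0^L sin²(kπx/L) dx = L/2 and ∫_0^L cos²(kπx/L) dx = L/2.
u² = 25/4·sin²(3*π/5·x) and (u')² = 9*π^2/4·cos²(3*π/5·x), and each of sin², cos² integrates to L/2 = 5/6 over (0, 5/3).
∫_0^5/3 u² dx = 125/24, so ||u||_L² = 5*sqrt(30)/12.
∫_0^5/3 (u')² dx = 15*π^2/8, so ||u'||_L² = sqrt(30)*π/4.
Ratio ||u||_L² / ||u'||_L² = 5/(3*π).
Sharp Poincaré constant on H^1_0(0, 5/3) is C_P = L/π = 5/(3*π), achieved by sin(3*π/5·x).
This is the k = 1 eigenfunction (up to amplitude), so the ratio equals the sharp Poincaré constant exactly.


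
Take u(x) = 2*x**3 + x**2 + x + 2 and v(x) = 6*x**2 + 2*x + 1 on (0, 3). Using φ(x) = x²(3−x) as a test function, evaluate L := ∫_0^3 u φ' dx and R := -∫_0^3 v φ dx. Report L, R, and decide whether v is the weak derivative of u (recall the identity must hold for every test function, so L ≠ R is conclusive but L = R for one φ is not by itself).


LHS = -3537/20, RHS = -3537/20. Yes, v = u' weakly.

u(x) = 2*x**3 + x**2 + x + 2, classical derivative u'(x) = 6*x**2 + 2*x + 1.
φ(x) = x²(3−x), so φ'(x) = 3*x*(2 - x).
Note φ(0) = φ(3) = 0, so the boundary term u·φ vanishes.
LHS = ∫_0^3 u(x) φ'(x) dx = ∫_0^3 (-6*x^5 + 9*x^4 + 3*x^3 + 12*x) dx. Term by term:
  ∫_0^3 -6*x^5 dx = -729;  ∫_0^3 9*x^4 dx = 2187/5;  ∫_0^3 3*x^3 dx = 243/4;
  ∫_0^3 12*x dx = 54.
Sum: -729 + 2187/5 + 243/4 + 54 = -3537/20.
So LHS = -3537/20.
∫_0^3 v(x) φ(x) dx = ∫_0^3 (-6*x^5 + 16*x^4 + 5*x^3 + 3*x^2) dx. Term by term:
  ∫_0^3 -6*x^5 dx = -729;  ∫_0^3 16*x^4 dx = 3888/5;  ∫_0^3 5*x^3 dx = 405/4;
  ∫_0^3 3*x^2 dx = 27.
Sum: -729 + 3888/5 + 405/4 + 27 = 3537/20.
So RHS = -∫_0^3 v(x) φ(x) dx = -3537/20.
LHS = RHS, so the identity holds for this test φ.
Moreover u is smooth here and v(x) = u'(x) = 6*x**2 + 2*x + 1 pointwise, so the identity holds for every test function. Hence v is the weak derivative of u.


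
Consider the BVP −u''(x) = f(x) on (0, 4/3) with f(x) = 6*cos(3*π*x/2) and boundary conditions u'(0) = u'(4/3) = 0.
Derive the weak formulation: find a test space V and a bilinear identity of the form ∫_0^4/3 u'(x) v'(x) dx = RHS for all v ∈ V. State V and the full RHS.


V = H^1(0, 4/3) (no boundary constraint on v; u is determined up to an additive constant); weak form: ∫_0^4/3 u'v' dx = ∫_0^4/3 (6*cos(3*π*x/2)) v dx for all v ∈ V.

Multiply both sides by a test function v and integrate from 0 to 4/3:
  ∫_0^4/3 −u''(x) v(x) dx = ∫_0^4/3 f(x) v(x) dx.
Integrate the LHS by parts once:
  ∫_0^4/3 −u'' v dx = −[u'(x) v(x)]_0^4/3 + ∫_0^4/3 u'(x) v'(x) dx.
Thus ∫_0^4/3 u'(x) v'(x) dx = ∫_0^4/3 f(x) v(x) dx + [u'(x) v(x)]_0^4/3.
Choose V so that boundary terms are either known or forced to vanish.
u has homogeneous Neumann: u'(0) = u'(4/3) = 0. So [u' v]_0^4/3 = 0·v(4/3) − 0·v(0) = 0 for any v; take V = H^1(0, 4/3).
Weak formulation: find u (satisfying any essential BC) such that ∫_0^4/3 u'(x) v'(x) dx = ∫_0^4/3 f v dx for all v ∈ V (homogeneous Neumann, so boundary terms vanish).
Substituting f(x) = 6*cos(3*π*x/2), the right-hand side is ∫_0^4/3 (6*cos(3*π*x/2)) v dx.
Compatibility check (pure Neumann): taking v ≡ 1 ∈ V gives 0 = ∫_0^4/3 f dx + (0) − (0), i.e. ∫_0^4/3 f dx must equal u'(0) − u'(4/3) = 0. Indeed ∫_0^4/3 (6*cos(3*π*x/2)) dx = 0, so the data are compatible. The solution is then unique only up to an additive constant (fix it e.g. by requiring ∫_0^4/3 u dx = 0).


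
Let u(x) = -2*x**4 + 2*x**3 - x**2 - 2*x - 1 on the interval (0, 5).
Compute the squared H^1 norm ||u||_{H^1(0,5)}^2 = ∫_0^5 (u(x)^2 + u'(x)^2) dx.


||u||_{H^1}^2 = 68221775/63

The H^1 norm (squared) on an interval (0, L) is
  ||u||_{H^1}^2 = ∫_0^L u(x)^2 dx + ∫_0^L u'(x)^2 dx.
Compute u'(x) = -8*x**3 + 6*x**2 - 2*x - 2.
Then u(x)^2 = 4*x**8 - 8*x**7 + 8*x**6 + 4*x**5 - 3*x**4 + 6*x**2 + 4*x + 1 and u'(x)^2 = 64*x**6 - 96*x**5 + 68*x**4 + 8*x**3 - 20*x**2 + 8*x + 4.
Integrate each monomial from 0 to 5 using ∫_0^5 c·x^n dx = c·5^(n+1)/(n+1):
  ∫_0^5 u(x)^2 dx = ∫_0^5 (4*x^8 - 8*x^7 + 8*x^6 + 4*x^5 - 3*x^4 + 6*x^2 + 4*x + 1) dx. Term by term:
    ∫_0^5 4*x^8 dx = 7812500/9;  ∫_0^5 -8*x^7 dx = -390625;  ∫_0^5 8*x^6 dx = 625000/7;
    ∫_0^5 4*x^5 dx = 31250/3;  ∫_0^5 -3*x^4 dx = -1875;  ∫_0^5 6*x^2 dx = 250;
    ∫_0^5 4*x dx = 50;  ∫_0^5 1 dx = 5.
  Sum: 7812500/9 − 390625 + 625000/7 + 31250/3 − 1875 + 250 + 50 + 5 = 36260465/63.
  ∫_0^5 u'(x)^2 dx = ∫_0^5 (64*x^6 - 96*x^5 + 68*x^4 + 8*x^3 - 20*x^2 + 8*x + 4) dx. Term by term:
    ∫_0^5 64*x^6 dx = 5000000/7;  ∫_0^5 -96*x^5 dx = -250000;  ∫_0^5 68*x^4 dx = 42500;
    ∫_0^5 8*x^3 dx = 1250;  ∫_0^5 -20*x^2 dx = -2500/3;  ∫_0^5 8*x dx = 100;
    ∫_0^5 4 dx = 20.
  Sum: 5000000/7 − 250000 + 42500 + 1250 − 2500/3 + 100 + 20 = 10653770/21.
Adding: ||u||_{H^1}^2 = 36260465/63 + 10653770/21 = 68221775/63.


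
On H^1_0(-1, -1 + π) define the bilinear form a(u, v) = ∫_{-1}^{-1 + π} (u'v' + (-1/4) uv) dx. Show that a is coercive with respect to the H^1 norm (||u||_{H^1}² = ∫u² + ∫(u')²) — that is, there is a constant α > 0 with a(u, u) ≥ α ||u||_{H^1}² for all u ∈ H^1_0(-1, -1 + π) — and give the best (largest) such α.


α = 3/8

Coercivity of a(·,·) on H^1_0(-1, -1 + π) means a(u, u) ≥ α ||u||_{H^1}² for every u ∈ H^1_0.
The interval has length L = π, and Poincaré/coercivity depend only on L. Here a(u, u) = ∫(u')² + (-1/4)·∫u².
Here c = -1/4 < 0 with |c| < (π/L)² = 1, so coercivity still holds. The condition a(u,u) ≥ α||u||_{H^1}² reads (1−α)∫(u')² ≥ (α−c)∫u². Any admissible α is ≤ 1 (rapidly oscillating u have ∫u²/∫(u')² → 0), and α = 1 would force 0 ≥ (1−c)∫u², impossible since c < 1; so 1−α > 0. By the sharp Poincaré inequality on H^1_0 of an interval of length L, ∫(u')² ≥ (π/L)²∫u² with equality for the first sine mode sin(π(x−x₀)/L) (x₀ the left endpoint), so the inequality holds for all u iff (1−α)(π/L)² ≥ α − c, i.e. α ≤ ((π/L)² + c)/((π/L)² + 1) = (1 + c(L/π)²)/(1 + (L/π)²). (Direct route, valid since c ≤ 0: Poincaré gives c∫u² ≥ c(L/π)²∫(u')², so a(u,u) ≥ (1 + c(L/π)²)∫(u')², while ||u||_{H^1}² ≤ (1 + (L/π)²)∫(u')²; dividing yields the same α.) With (π/L)² = 1 and c = -1/4, the largest admissible constant is α = ((π/L)² + c)/((π/L)² + 1).
Simplifying, α = 3/8.
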